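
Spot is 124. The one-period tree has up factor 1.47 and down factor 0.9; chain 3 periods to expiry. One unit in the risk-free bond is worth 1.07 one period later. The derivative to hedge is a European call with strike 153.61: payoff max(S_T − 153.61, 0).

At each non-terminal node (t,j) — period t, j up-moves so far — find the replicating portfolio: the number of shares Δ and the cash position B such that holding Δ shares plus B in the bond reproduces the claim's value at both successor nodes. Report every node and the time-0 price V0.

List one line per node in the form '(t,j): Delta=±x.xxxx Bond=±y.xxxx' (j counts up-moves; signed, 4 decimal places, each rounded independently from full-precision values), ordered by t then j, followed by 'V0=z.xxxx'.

No-arbitrage ⇒ martingale measure with p* = (R−d)/(u−d) = 0.2982.
Terminal payoffs: V(3,0)=0.0000, V(3,1)=0.0000, V(3,2)=87.5464, V(3,3)=240.2789
Node (2,0) S=100.4400: V=(p*·0.0000+(1−p*)·0.0000)/1.07=0.0000; Δ=(0.0000−0.0000)/(147.6468−90.3960)=0.0000; B=V−Δ·S=0.0000
Node (2,1) S=164.0520: V=(p*·87.5464+(1−p*)·0.0000)/1.07=24.4022; Δ=(87.5464−0.0000)/(241.1564−147.6468)=0.9362; B=V−Δ·S=-129.1881
Node (2,2) S=267.9516: V=(p*·240.2789+(1−p*)·87.5464)/1.07=124.3909; Δ=(240.2789−87.5464)/(393.8889−241.1564)=1.0000; B=V−Δ·S=-143.5607
Node (1,0) S=111.6000: V=(p*·24.4022+(1−p*)·0.0000)/1.07=6.8017; Δ=(24.4022−0.0000)/(164.0520−100.4400)=0.3836; B=V−Δ·S=-36.0091
Node (1,1) S=182.2800: V=(p*·124.3909+(1−p*)·24.4022)/1.07=50.6760; Δ=(124.3909−24.4022)/(267.9516−164.0520)=0.9624; B=V−Δ·S=-124.7427
Node (0,0) S=124.0000: V=(p*·50.6760+(1−p*)·6.8017)/1.07=18.5860; Δ=(50.6760−6.8017)/(182.2800−111.6000)=0.6207; B=V−Δ·S=-58.3865
Check: Δ(0,0)·S0 + B(0,0) = 18.5860 = V0.

(0,0): Delta=0.6207 Bond=-58.3865
(1,0): Delta=0.3836 Bond=-36.0091
(1,1): Delta=0.9624 Bond=-124.7427
(2,0): Delta=0.0000 Bond=0.0000
(2,1): Delta=0.9362 Bond=-129.1881
(2,2): Delta=1.0000 Bond=-143.5607
V0=18.5860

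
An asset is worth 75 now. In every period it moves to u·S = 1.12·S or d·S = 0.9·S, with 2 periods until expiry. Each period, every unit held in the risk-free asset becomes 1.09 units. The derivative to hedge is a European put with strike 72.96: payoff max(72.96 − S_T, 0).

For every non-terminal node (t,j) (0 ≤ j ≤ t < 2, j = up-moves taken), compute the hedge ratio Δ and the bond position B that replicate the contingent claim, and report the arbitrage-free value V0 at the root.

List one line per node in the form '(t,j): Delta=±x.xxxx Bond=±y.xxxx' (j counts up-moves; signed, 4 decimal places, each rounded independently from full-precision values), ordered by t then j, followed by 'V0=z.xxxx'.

(0,0): Delta=-0.0926 Bond=7.1344
(1,0): Delta=-0.8222 Bond=57.0275
(1,1): Delta=0.0000 Bond=0.0000
V0=0.1911

Under the risk-neutral measure, an up-move has probability p* = (R−d)/(u−d) = 0.8636 and values discount at R = 1.09.
Payoff layer (t=2): V(2,0)=12.2100, V(2,1)=0.0000, V(2,2)=0.0000
Node (1,0) S=67.5000: V=(p*·0.0000+(1−p*)·12.2100)/1.09=1.5275; Δ=(0.0000−12.2100)/(75.6000−60.7500)=-0.8222; B=V−Δ·S=57.0275
Node (1,1) S=84.0000: V=(p*·0.0000+(1−p*)·0.0000)/1.09=0.0000; Δ=(0.0000−0.0000)/(94.0800−75.6000)=0.0000; B=V−Δ·S=0.0000
Node (0,0) S=75.0000: V=(p*·0.0000+(1−p*)·1.5275)/1.09=0.1911; Δ=(0.0000−1.5275)/(84.0000−67.5000)=-0.0926; B=V−Δ·S=7.1344
Check: Δ(0,0)·S0 + B(0,0) = 0.1911 = V0.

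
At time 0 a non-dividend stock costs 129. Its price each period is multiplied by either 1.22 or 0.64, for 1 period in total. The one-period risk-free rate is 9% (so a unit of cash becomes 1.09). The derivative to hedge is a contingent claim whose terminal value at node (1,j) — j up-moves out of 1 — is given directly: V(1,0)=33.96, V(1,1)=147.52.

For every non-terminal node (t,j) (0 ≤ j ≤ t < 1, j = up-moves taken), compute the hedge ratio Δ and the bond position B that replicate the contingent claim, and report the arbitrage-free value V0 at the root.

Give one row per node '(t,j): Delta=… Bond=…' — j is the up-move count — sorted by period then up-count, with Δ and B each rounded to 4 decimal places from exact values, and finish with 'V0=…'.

(0,0): Delta=1.5178 Bond=-83.8051
V0=111.9880

Risk-neutral probability p* = (R−d)/(u−d) = (1.09−0.64)/(1.22−0.64) = 0.7759.
Payoff layer (t=1): V(1,0)=33.9600, V(1,1)=147.5200
Node (0,0) S=129.0000: V=(p*·147.5200+(1−p*)·33.9600)/1.09=111.9880; Δ=(147.5200−33.9600)/(157.3800−82.5600)=1.5178; B=V−Δ·S=-83.8051
Self-financing check: at every node Δ·S+B equals the discounted successor values.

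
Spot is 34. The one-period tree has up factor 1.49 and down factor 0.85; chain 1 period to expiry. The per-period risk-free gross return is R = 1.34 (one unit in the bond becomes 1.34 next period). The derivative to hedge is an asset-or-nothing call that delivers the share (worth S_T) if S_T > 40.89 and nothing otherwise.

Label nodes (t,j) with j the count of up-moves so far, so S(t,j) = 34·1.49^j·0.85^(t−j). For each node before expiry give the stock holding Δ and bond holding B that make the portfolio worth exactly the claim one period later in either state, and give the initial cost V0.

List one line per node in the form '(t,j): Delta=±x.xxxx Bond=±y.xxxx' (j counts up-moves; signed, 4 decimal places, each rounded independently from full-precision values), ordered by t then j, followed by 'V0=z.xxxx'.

The replicating-portfolio and risk-neutral prices coincide; use p* = (1.34−0.85)/(1.49−0.85) = 0.7656 for the latter.
Payoff layer (t=1): V(1,0)=0.0000, V(1,1)=50.6600
(0,0): S=34.0000. Δ = (V_up−V_dn)/(S_up−S_dn) = (50.6600−0.0000)/(50.6600−28.9000) = 2.3281. V = [p*·50.6600 + (1−p*)·0.0000]/1.34 = 28.9452. B = V − Δ·S = -50.2111.
Check: Δ(0,0)·S0 + B(0,0) = 28.9452 = V0.

(0,0): Delta=2.3281 Bond=-50.2111
V0=28.9452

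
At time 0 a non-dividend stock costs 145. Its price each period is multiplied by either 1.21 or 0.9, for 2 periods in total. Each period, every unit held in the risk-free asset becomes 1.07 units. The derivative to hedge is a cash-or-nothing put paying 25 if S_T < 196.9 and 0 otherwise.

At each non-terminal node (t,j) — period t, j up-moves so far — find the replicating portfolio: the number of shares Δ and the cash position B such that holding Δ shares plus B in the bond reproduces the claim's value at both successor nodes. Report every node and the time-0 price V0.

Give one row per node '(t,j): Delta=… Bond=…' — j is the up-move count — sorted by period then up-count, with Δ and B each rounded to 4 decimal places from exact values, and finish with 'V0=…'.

Risk-neutral probability p* = (R−d)/(u−d) = (1.07−0.9)/(1.21−0.9) = 0.5484.
Terminal values V(2,·): V(2,0)=25.0000, V(2,1)=25.0000, V(2,2)=0.0000
(1,0): S=130.5000. Δ = (V_up−V_dn)/(S_up−S_dn) = (25.0000−25.0000)/(157.9050−117.4500) = 0.0000. V = [p*·25.0000 + (1−p*)·25.0000]/1.07 = 23.3645. B = V − Δ·S = 23.3645.
(1,1): S=175.4500. Δ = (V_up−V_dn)/(S_up−S_dn) = (0.0000−25.0000)/(212.2945−157.9050) = -0.4596. V = [p*·0.0000 + (1−p*)·25.0000]/1.07 = 10.5517. B = V − Δ·S = 91.1969.
(0,0): S=145.0000. Δ = (V_up−V_dn)/(S_up−S_dn) = (10.5517−23.3645)/(175.4500−130.5000) = -0.2850. V = [p*·10.5517 + (1−p*)·23.3645]/1.07 = 15.2693. B = V − Δ·S = 56.6008.
Self-financing check: at every node Δ·S+B equals the discounted successor values.

(0,0): Delta=-0.2850 Bond=56.6008
(1,0): Delta=0.0000 Bond=23.3645
(1,1): Delta=-0.4596 Bond=91.1969
V0=15.2693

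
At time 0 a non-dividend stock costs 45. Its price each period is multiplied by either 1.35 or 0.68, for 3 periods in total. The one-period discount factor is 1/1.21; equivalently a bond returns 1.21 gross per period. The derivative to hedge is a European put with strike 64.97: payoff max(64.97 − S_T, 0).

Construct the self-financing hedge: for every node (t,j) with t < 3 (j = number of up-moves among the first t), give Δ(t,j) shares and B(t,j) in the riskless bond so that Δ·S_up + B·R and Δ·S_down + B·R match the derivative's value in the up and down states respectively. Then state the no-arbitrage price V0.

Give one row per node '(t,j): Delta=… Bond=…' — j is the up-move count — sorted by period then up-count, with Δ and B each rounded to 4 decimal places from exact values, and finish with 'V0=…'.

Since d<R<u, set p* = (R−d)/(u−d) = 0.7910; price each node as the discounted p*-expectation of its children.
At expiry t=3: V(3,0)=50.8206, V(3,1)=36.8792, V(3,2)=9.2015, V(3,3)=0.0000
Node (2,0) S=20.8080: V=(p*·36.8792+(1−p*)·50.8206)/1.21=32.8862; Δ=(36.8792−50.8206)/(28.0908−14.1494)=-1.0000; B=V−Δ·S=53.6942
Node (2,1) S=41.3100: V=(p*·9.2015+(1−p*)·36.8792)/1.21=12.3842; Δ=(9.2015−36.8792)/(55.7685−28.0908)=-1.0000; B=V−Δ·S=53.6942
Node (2,2) S=82.0125: V=(p*·0.0000+(1−p*)·9.2015)/1.21=1.5890; Δ=(0.0000−9.2015)/(110.7169−55.7685)=-0.1675; B=V−Δ·S=15.3226
Node (1,0) S=30.6000: V=(p*·12.3842+(1−p*)·32.8862)/1.21=13.7754; Δ=(12.3842−32.8862)/(41.3100−20.8080)=-1.0000; B=V−Δ·S=44.3754
Node (1,1) S=60.7500: V=(p*·1.5890+(1−p*)·12.3842)/1.21=3.1775; Δ=(1.5890−12.3842)/(82.0125−41.3100)=-0.2652; B=V−Δ·S=19.2897
Node (0,0) S=45.0000: V=(p*·3.1775+(1−p*)·13.7754)/1.21=4.4562; Δ=(3.1775−13.7754)/(60.7500−30.6000)=-0.3515; B=V−Δ·S=20.2740
The time-0 hedge costs 4.4562, which is the no-arbitrage price.

(0,0): Delta=-0.3515 Bond=20.2740
(1,0): Delta=-1.0000 Bond=44.3754
(1,1): Delta=-0.2652 Bond=19.2897
(2,0): Delta=-1.0000 Bond=53.6942
(2,1): Delta=-1.0000 Bond=53.6942
(2,2): Delta=-0.1675 Bond=15.3226
V0=4.4562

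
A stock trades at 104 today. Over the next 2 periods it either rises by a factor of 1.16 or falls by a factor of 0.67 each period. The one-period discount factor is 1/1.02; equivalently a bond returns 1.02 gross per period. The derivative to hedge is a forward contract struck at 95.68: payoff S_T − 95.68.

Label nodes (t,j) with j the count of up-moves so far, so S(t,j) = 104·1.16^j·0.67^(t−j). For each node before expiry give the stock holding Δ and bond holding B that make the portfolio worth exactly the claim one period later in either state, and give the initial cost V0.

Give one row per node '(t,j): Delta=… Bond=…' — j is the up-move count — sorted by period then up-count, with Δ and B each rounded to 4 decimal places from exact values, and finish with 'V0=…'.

No-arbitrage ⇒ martingale measure with p* = (R−d)/(u−d) = 0.7143.
At expiry t=2: V(2,0)=-48.9944, V(2,1)=-14.8512, V(2,2)=44.2624
Node (1,0) S=69.6800: V=(p*·-14.8512+(1−p*)·-48.9944)/1.02=-24.1239; Δ=(-14.8512−-48.9944)/(80.8288−46.6856)=1.0000; B=V−Δ·S=-93.8039
Node (1,1) S=120.6400: V=(p*·44.2624+(1−p*)·-14.8512)/1.02=26.8361; Δ=(44.2624−-14.8512)/(139.9424−80.8288)=1.0000; B=V−Δ·S=-93.8039
Node (0,0) S=104.0000: V=(p*·26.8361+(1−p*)·-24.1239)/1.02=12.0354; Δ=(26.8361−-24.1239)/(120.6400−69.6800)=1.0000; B=V−Δ·S=-91.9646
Root portfolio cost Δ·104+B reproduces V0=12.0354.

(0,0): Delta=1.0000 Bond=-91.9646
(1,0): Delta=1.0000 Bond=-93.8039
(1,1): Delta=1.0000 Bond=-93.8039
V0=12.0354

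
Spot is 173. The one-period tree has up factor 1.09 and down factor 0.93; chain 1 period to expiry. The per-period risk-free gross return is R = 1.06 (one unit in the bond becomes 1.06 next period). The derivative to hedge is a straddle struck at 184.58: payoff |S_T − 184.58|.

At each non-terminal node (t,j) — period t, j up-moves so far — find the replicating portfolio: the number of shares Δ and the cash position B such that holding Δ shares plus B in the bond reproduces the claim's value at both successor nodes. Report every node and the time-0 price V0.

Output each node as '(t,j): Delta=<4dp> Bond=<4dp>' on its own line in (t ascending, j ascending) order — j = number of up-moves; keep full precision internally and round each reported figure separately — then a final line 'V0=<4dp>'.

(0,0): Delta=-0.7117 Bond=130.3738
V0=7.2488

The replicating-portfolio and risk-neutral prices coincide; use p* = (1.06−0.93)/(1.09−0.93) = 0.8125 for the latter.
Terminal values V(1,·): V(1,0)=23.6900, V(1,1)=3.9900
Node (0,0) S=173.0000: V=(p*·3.9900+(1−p*)·23.6900)/1.06=7.2488; Δ=(3.9900−23.6900)/(188.5700−160.8900)=-0.7117; B=V−Δ·S=130.3738
Each (Δ,B) replicates both successor values, so the strategy is self-financing and V0 is arbitrage-free.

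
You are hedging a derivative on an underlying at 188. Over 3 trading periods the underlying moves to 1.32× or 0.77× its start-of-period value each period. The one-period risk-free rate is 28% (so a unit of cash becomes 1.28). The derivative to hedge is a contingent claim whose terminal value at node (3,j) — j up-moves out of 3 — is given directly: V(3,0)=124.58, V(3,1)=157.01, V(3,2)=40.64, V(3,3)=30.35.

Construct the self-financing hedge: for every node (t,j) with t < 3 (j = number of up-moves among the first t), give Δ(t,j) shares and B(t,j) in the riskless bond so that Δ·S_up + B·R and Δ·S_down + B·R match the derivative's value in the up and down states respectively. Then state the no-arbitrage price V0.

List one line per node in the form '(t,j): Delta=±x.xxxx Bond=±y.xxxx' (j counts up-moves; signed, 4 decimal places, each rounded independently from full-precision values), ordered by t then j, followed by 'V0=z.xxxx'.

(0,0): Delta=-0.1439 Bond=43.3444
(1,0): Delta=-1.0357 Bond=184.5819
(1,1): Delta=-0.1031 Bond=45.3553
(2,0): Delta=0.5290 Bond=61.8578
(2,1): Delta=-1.1073 Bond=249.9438
(2,2): Delta=-0.0571 Bond=43.0047
V0=16.2984

Risk-neutral probability p* = (R−d)/(u−d) = (1.28−0.77)/(1.32−0.77) = 0.9273.
Terminal values V(3,·): V(3,0)=124.5800, V(3,1)=157.0100, V(3,2)=40.6400, V(3,3)=30.3500
  t=2,j=0: stock 111.4652 → up 147.1341 (V=157.0100), down 85.8282 (V=124.5800). Price 120.8214; hedge Δ=0.5290, bond B=61.8578.
  t=2,j=1: stock 191.0832 → up 252.2298 (V=40.6400), down 147.1341 (V=157.0100). Price 38.3619; hedge Δ=-1.1073, bond B=249.9437.
  t=2,j=2: stock 327.5712 → up 432.3940 (V=30.3500), down 252.2298 (V=40.6400). Price 24.2956; hedge Δ=-0.0571, bond B=43.0047.
  t=1,j=0: stock 144.7600 → up 191.0832 (V=38.3619), down 111.4652 (V=120.8214). Price 34.6555; hedge Δ=-1.0357, bond B=184.5819.
  t=1,j=1: stock 248.1600 → up 327.5712 (V=24.2956), down 191.0832 (V=38.3619). Price 19.7802; hedge Δ=-0.1031, bond B=45.3553.
  t=0,j=0: stock 188.0000 → up 248.1600 (V=19.7802), down 144.7600 (V=34.6555). Price 16.2984; hedge Δ=-0.1439, bond B=43.3444.
The time-0 hedge costs 16.2984, which is the no-arbitrage price.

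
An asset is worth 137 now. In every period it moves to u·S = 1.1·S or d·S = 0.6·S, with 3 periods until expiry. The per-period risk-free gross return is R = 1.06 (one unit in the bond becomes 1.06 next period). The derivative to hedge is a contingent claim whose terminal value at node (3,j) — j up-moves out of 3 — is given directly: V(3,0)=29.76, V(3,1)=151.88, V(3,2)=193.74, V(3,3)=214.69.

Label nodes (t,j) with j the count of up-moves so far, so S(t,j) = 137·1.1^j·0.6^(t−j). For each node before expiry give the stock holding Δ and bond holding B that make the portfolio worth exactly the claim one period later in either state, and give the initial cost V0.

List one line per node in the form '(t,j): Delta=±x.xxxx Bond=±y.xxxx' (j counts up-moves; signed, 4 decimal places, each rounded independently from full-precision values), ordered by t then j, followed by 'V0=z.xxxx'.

(0,0): Delta=0.3206 Bond=131.7516
(1,0): Delta=1.1082 Bond=74.9141
(1,1): Delta=0.2832 Bond=145.2864
(2,0): Delta=4.9521 Bond=-110.1736
(2,1): Delta=0.9259 Bond=95.8943
(2,2): Delta=0.2528 Bond=159.0566
V0=175.6737

Since d<R<u, set p* = (R−d)/(u−d) = 0.9200; price each node as the discounted p*-expectation of its children.
Terminal payoffs: V(3,0)=29.7600, V(3,1)=151.8800, V(3,2)=193.7400, V(3,3)=214.6900
Node (2,0) S=49.3200: V=(p*·151.8800+(1−p*)·29.7600)/1.06=134.0664; Δ=(151.8800−29.7600)/(54.2520−29.5920)=4.9521; B=V−Δ·S=-110.1736
Node (2,1) S=90.4200: V=(p*·193.7400+(1−p*)·151.8800)/1.06=179.6143; Δ=(193.7400−151.8800)/(99.4620−54.2520)=0.9259; B=V−Δ·S=95.8943
Node (2,2) S=165.7700: V=(p*·214.6900+(1−p*)·193.7400)/1.06=200.9566; Δ=(214.6900−193.7400)/(182.3470−99.4620)=0.2528; B=V−Δ·S=159.0566
Node (1,0) S=82.2000: V=(p*·179.6143+(1−p*)·134.0664)/1.06=166.0099; Δ=(179.6143−134.0664)/(90.4200−49.3200)=1.1082; B=V−Δ·S=74.9141
Node (1,1) S=150.7000: V=(p*·200.9566+(1−p*)·179.6143)/1.06=187.9710; Δ=(200.9566−179.6143)/(165.7700−90.4200)=0.2832; B=V−Δ·S=145.2864
Node (0,0) S=137.0000: V=(p*·187.9710+(1−p*)·166.0099)/1.06=175.6737; Δ=(187.9710−166.0099)/(150.7000−82.2000)=0.3206; B=V−Δ·S=131.7516
Root portfolio cost Δ·137+B reproduces V0=175.6737.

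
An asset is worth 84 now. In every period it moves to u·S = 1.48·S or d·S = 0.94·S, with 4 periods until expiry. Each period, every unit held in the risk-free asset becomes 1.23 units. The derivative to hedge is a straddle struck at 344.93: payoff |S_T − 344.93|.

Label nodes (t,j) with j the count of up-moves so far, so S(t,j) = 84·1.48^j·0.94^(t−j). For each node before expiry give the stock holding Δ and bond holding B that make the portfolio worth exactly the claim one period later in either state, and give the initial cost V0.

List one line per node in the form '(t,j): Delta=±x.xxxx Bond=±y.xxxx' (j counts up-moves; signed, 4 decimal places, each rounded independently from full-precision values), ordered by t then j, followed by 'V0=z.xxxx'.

The replicating-portfolio and risk-neutral prices coincide; use p* = (1.23−0.94)/(1.48−0.94) = 0.5370 for the latter.
Terminal payoffs: V(4,0)=279.3471, V(4,1)=241.6718, V(4,2)=182.3533, V(4,3)=88.9581, V(4,4)=58.0896
Node (3,0) S=69.7691: V=(p*·241.6718+(1−p*)·279.3471)/1.23=210.6618; Δ=(241.6718−279.3471)/(103.2582−65.5829)=-1.0000; B=V−Δ·S=280.4309
Node (3,1) S=109.8492: V=(p*·182.3533+(1−p*)·241.6718)/1.23=170.5817; Δ=(182.3533−241.6718)/(162.5767−103.2582)=-1.0000; B=V−Δ·S=280.4309
Node (3,2) S=172.9540: V=(p*·88.9581+(1−p*)·182.3533)/1.23=107.4769; Δ=(88.9581−182.3533)/(255.9719−162.5767)=-1.0000; B=V−Δ·S=280.4309
Node (3,3) S=272.3105: V=(p*·58.0896+(1−p*)·88.9581)/1.23=58.8460; Δ=(58.0896−88.9581)/(403.0196−255.9719)=-0.2099; B=V−Δ·S=116.0099
Node (2,0) S=74.2224: V=(p*·170.5817+(1−p*)·210.6618)/1.23=153.7702; Δ=(170.5817−210.6618)/(109.8492−69.7691)=-1.0000; B=V−Δ·S=227.9926
Node (2,1) S=116.8608: V=(p*·107.4769+(1−p*)·170.5817)/1.23=111.1318; Δ=(107.4769−170.5817)/(172.9540−109.8492)=-1.0000; B=V−Δ·S=227.9926
Node (2,2) S=183.9936: V=(p*·58.8460+(1−p*)·107.4769)/1.23=66.1466; Δ=(58.8460−107.4769)/(272.3105−172.9540)=-0.4895; B=V−Δ·S=156.2039
Node (1,0) S=78.9600: V=(p*·111.1318+(1−p*)·153.7702)/1.23=106.3998; Δ=(111.1318−153.7702)/(116.8608−74.2224)=-1.0000; B=V−Δ·S=185.3598
Node (1,1) S=124.3200: V=(p*·66.1466+(1−p*)·111.1318)/1.23=70.7098; Δ=(66.1466−111.1318)/(183.9936−116.8608)=-0.6701; B=V−Δ·S=154.0158
Node (0,0) S=84.0000: V=(p*·70.7098+(1−p*)·106.3998)/1.23=70.9211; Δ=(70.7098−106.3998)/(124.3200−78.9600)=-0.7868; B=V−Δ·S=137.0137
The time-0 hedge costs 70.9211, which is the no-arbitrage price.

(0,0): Delta=-0.7868 Bond=137.0137
(1,0): Delta=-1.0000 Bond=185.3598
(1,1): Delta=-0.6701 Bond=154.0158
(2,0): Delta=-1.0000 Bond=227.9926
(2,1): Delta=-1.0000 Bond=227.9926
(2,2): Delta=-0.4895 Bond=156.2039
(3,0): Delta=-1.0000 Bond=280.4309
(3,1): Delta=-1.0000 Bond=280.4309
(3,2): Delta=-1.0000 Bond=280.4309
(3,3): Delta=-0.2099 Bond=116.0099
V0=70.9211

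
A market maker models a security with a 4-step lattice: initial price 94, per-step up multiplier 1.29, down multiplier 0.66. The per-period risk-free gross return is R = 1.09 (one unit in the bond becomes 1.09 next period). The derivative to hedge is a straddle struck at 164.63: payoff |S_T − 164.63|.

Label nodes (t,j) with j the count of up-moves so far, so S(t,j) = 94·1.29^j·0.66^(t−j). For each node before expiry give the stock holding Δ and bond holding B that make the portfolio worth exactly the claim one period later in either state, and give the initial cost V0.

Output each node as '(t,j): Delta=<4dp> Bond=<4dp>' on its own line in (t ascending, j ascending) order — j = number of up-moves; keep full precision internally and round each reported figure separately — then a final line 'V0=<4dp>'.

The replicating-portfolio and risk-neutral prices coincide; use p* = (1.09−0.66)/(1.29−0.66) = 0.6825 for the latter.
Payoff layer (t=4): V(4,0)=146.7937, V(4,1)=129.7682, V(4,2)=96.4911, V(4,3)=31.4494, V(4,4)=95.6775
(3,0): S=27.0246. Δ = (V_up−V_dn)/(S_up−S_dn) = (129.7682−146.7937)/(34.8618−17.8363) = -1.0000. V = [p*·129.7682 + (1−p*)·146.7937]/1.09 = 124.0121. B = V − Δ·S = 151.0367.
(3,1): S=52.8209. Δ = (V_up−V_dn)/(S_up−S_dn) = (96.4911−129.7682)/(68.1389−34.8618) = -1.0000. V = [p*·96.4911 + (1−p*)·129.7682]/1.09 = 98.2158. B = V − Δ·S = 151.0367.
(3,2): S=103.2408. Δ = (V_up−V_dn)/(S_up−S_dn) = (31.4494−96.4911)/(133.1806−68.1389) = -1.0000. V = [p*·31.4494 + (1−p*)·96.4911]/1.09 = 47.7959. B = V − Δ·S = 151.0367.
(3,3): S=201.7888. Δ = (V_up−V_dn)/(S_up−S_dn) = (95.6775−31.4494)/(260.3075−133.1806) = 0.5052. V = [p*·95.6775 + (1−p*)·31.4494]/1.09 = 69.0712. B = V − Δ·S = -32.8781.
(2,0): S=40.9464. Δ = (V_up−V_dn)/(S_up−S_dn) = (98.2158−124.0121)/(52.8209−27.0246) = -1.0000. V = [p*·98.2158 + (1−p*)·124.0121]/1.09 = 97.6194. B = V − Δ·S = 138.5658.
(2,1): S=80.0316. Δ = (V_up−V_dn)/(S_up−S_dn) = (47.7959−98.2158)/(103.2408−52.8209) = -1.0000. V = [p*·47.7959 + (1−p*)·98.2158]/1.09 = 58.5342. B = V − Δ·S = 138.5658.
(2,2): S=156.4254. Δ = (V_up−V_dn)/(S_up−S_dn) = (69.0712−47.7959)/(201.7888−103.2408) = 0.2159. V = [p*·69.0712 + (1−p*)·47.7959]/1.09 = 57.1717. B = V − Δ·S = 23.4014.
(1,0): S=62.0400. Δ = (V_up−V_dn)/(S_up−S_dn) = (58.5342−97.6194)/(80.0316−40.9464) = -1.0000. V = [p*·58.5342 + (1−p*)·97.6194]/1.09 = 65.0846. B = V − Δ·S = 127.1246.
(1,1): S=121.2600. Δ = (V_up−V_dn)/(S_up−S_dn) = (57.1717−58.5342)/(156.4254−80.0316) = -0.0178. V = [p*·57.1717 + (1−p*)·58.5342]/1.09 = 52.8479. B = V − Δ·S = 55.0106.
(0,0): S=94.0000. Δ = (V_up−V_dn)/(S_up−S_dn) = (52.8479−65.0846)/(121.2600−62.0400) = -0.2066. V = [p*·52.8479 + (1−p*)·65.0846]/1.09 = 52.0482. B = V − Δ·S = 71.4715.
Self-financing check: at every node Δ·S+B equals the discounted successor values.

(0,0): Delta=-0.2066 Bond=71.4715
(1,0): Delta=-1.0000 Bond=127.1246
(1,1): Delta=-0.0178 Bond=55.0106
(2,0): Delta=-1.0000 Bond=138.5658
(2,1): Delta=-1.0000 Bond=138.5658
(2,2): Delta=0.2159 Bond=23.4014
(3,0): Delta=-1.0000 Bond=151.0367
(3,1): Delta=-1.0000 Bond=151.0367
(3,2): Delta=-1.0000 Bond=151.0367
(3,3): Delta=0.5052 Bond=-32.8781
V0=52.0482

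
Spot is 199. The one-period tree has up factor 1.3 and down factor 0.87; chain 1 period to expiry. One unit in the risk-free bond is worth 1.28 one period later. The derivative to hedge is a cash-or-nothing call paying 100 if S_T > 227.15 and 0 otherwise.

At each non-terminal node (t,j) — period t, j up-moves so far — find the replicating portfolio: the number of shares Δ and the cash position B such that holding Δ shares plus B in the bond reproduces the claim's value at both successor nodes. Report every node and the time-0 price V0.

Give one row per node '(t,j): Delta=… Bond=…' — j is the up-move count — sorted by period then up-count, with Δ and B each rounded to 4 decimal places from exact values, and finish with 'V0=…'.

(0,0): Delta=1.1686 Bond=-158.0669
V0=74.4913

Under the risk-neutral measure, an up-move has probability p* = (R−d)/(u−d) = 0.9535 and values discount at R = 1.28.
Payoff layer (t=1): V(1,0)=0.0000, V(1,1)=100.0000
Node (0,0) S=199.0000: V=(p*·100.0000+(1−p*)·0.0000)/1.28=74.4913; Δ=(100.0000−0.0000)/(258.7000−173.1300)=1.1686; B=V−Δ·S=-158.0669
Check: Δ(0,0)·S0 + B(0,0) = 74.4913 = V0.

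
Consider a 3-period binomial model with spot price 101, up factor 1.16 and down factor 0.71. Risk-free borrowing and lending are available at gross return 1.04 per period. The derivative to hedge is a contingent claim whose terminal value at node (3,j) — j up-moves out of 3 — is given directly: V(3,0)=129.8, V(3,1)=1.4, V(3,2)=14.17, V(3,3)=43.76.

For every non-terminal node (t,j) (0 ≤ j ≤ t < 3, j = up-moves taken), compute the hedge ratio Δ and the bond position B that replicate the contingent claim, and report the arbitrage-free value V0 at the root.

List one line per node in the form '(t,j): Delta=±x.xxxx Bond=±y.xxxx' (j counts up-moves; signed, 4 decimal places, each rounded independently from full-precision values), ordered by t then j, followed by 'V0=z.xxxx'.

(0,0): Delta=0.2396 Bond=-1.0516
(1,0): Delta=-0.7412 Bond=69.2379
(1,1): Delta=0.4579 Bond=-26.6687
(2,0): Delta=-5.6042 Bond=319.6026
(2,1): Delta=0.3411 Bond=-18.0271
(2,2): Delta=0.4838 Bond=-31.2658
V0=23.1444

The replicating-portfolio and risk-neutral prices coincide; use p* = (1.04−0.71)/(1.16−0.71) = 0.7333 for the latter.
Payoff layer (t=3): V(3,0)=129.8000, V(3,1)=1.4000, V(3,2)=14.1700, V(3,3)=43.7600
(2,0): S=50.9141. Δ = (V_up−V_dn)/(S_up−S_dn) = (1.4000−129.8000)/(59.0604−36.1490) = -5.6042. V = [p*·1.4000 + (1−p*)·129.8000]/1.04 = 34.2692. B = V − Δ·S = 319.6026.
(2,1): S=83.1836. Δ = (V_up−V_dn)/(S_up−S_dn) = (14.1700−1.4000)/(96.4930−59.0604) = 0.3411. V = [p*·14.1700 + (1−p*)·1.4000]/1.04 = 10.3506. B = V − Δ·S = -18.0271.
(2,2): S=135.9056. Δ = (V_up−V_dn)/(S_up−S_dn) = (43.7600−14.1700)/(157.6505−96.4930) = 0.4838. V = [p*·43.7600 + (1−p*)·14.1700]/1.04 = 34.4897. B = V − Δ·S = -31.2658.
(1,0): S=71.7100. Δ = (V_up−V_dn)/(S_up−S_dn) = (10.3506−34.2692)/(83.1836−50.9141) = -0.7412. V = [p*·10.3506 + (1−p*)·34.2692]/1.04 = 16.0855. B = V − Δ·S = 69.2379.
(1,1): S=117.1600. Δ = (V_up−V_dn)/(S_up−S_dn) = (34.4897−10.3506)/(135.9056−83.1836) = 0.4579. V = [p*·34.4897 + (1−p*)·10.3506]/1.04 = 26.9737. B = V − Δ·S = -26.6687.
(0,0): S=101.0000. Δ = (V_up−V_dn)/(S_up−S_dn) = (26.9737−16.0855)/(117.1600−71.7100) = 0.2396. V = [p*·26.9737 + (1−p*)·16.0855]/1.04 = 23.1444. B = V − Δ·S = -1.0516.
The time-0 hedge costs 23.1444, which is the no-arbitrage price.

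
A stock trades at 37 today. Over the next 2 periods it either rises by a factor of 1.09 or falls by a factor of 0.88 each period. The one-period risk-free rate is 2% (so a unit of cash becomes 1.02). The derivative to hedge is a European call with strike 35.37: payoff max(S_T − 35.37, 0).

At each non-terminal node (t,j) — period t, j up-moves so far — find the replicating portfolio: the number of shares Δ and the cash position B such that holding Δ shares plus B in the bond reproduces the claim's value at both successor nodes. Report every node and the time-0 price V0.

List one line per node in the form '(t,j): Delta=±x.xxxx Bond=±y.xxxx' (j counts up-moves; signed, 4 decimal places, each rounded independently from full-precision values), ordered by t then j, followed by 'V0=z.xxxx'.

(0,0): Delta=0.7175 Bond=-22.8260
(1,0): Delta=0.0176 Bond=-0.4946
(1,1): Delta=1.0000 Bond=-34.6765
V0=3.7208

Under the risk-neutral measure, an up-move has probability p* = (R−d)/(u−d) = 0.6667 and values discount at R = 1.02.
Payoff layer (t=2): V(2,0)=0.0000, V(2,1)=0.1204, V(2,2)=8.5897
  t=1,j=0: stock 32.5600 → up 35.4904 (V=0.1204), down 28.6528 (V=0.0000). Price 0.0787; hedge Δ=0.0176, bond B=-0.4946.
  t=1,j=1: stock 40.3300 → up 43.9597 (V=8.5897), down 35.4904 (V=0.1204). Price 5.6535; hedge Δ=1.0000, bond B=-34.6765.
  t=0,j=0: stock 37.0000 → up 40.3300 (V=5.6535), down 32.5600 (V=0.0787). Price 3.7208; hedge Δ=0.7175, bond B=-22.8260.
Self-financing check: at every node Δ·S+B equals the discounted successor values.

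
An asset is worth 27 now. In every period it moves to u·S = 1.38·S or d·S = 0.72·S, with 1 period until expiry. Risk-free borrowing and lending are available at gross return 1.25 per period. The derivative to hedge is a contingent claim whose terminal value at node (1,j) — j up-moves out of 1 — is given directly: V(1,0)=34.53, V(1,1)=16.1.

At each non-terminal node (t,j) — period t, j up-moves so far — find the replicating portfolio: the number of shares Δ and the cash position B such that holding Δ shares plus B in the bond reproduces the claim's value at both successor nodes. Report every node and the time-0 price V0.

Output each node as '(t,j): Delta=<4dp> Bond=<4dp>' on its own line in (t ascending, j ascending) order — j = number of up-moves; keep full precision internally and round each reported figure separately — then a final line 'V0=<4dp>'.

(0,0): Delta=-1.0342 Bond=43.7084
V0=15.7841

Since d<R<u, set p* = (R−d)/(u−d) = 0.8030; price each node as the discounted p*-expectation of its children.
At expiry t=1: V(1,0)=34.5300, V(1,1)=16.1000
  t=0,j=0: stock 27.0000 → up 37.2600 (V=16.1000), down 19.4400 (V=34.5300). Price 15.7841; hedge Δ=-1.0342, bond B=43.7084.
Root portfolio cost Δ·27+B reproduces V0=15.7841.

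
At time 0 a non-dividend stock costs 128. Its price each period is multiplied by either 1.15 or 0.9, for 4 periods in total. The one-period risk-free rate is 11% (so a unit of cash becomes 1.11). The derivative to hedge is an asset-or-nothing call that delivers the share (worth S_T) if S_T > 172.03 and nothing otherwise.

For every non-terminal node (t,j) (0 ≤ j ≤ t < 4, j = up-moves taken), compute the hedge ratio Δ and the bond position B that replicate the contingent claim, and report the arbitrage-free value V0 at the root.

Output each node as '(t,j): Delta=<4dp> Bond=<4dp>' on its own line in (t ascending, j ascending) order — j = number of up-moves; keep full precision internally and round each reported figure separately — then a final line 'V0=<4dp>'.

Since d<R<u, set p* = (R−d)/(u−d) = 0.8400; price each node as the discounted p*-expectation of its children.
Terminal payoffs: V(4,0)=0.0000, V(4,1)=0.0000, V(4,2)=0.0000, V(4,3)=175.2048, V(4,4)=223.8728
(3,0): S=93.3120. Δ = (V_up−V_dn)/(S_up−S_dn) = (0.0000−0.0000)/(107.3088−83.9808) = 0.0000. V = [p*·0.0000 + (1−p*)·0.0000]/1.11 = 0.0000. B = V − Δ·S = 0.0000.
(3,1): S=119.2320. Δ = (V_up−V_dn)/(S_up−S_dn) = (0.0000−0.0000)/(137.1168−107.3088) = 0.0000. V = [p*·0.0000 + (1−p*)·0.0000]/1.11 = 0.0000. B = V − Δ·S = 0.0000.
(3,2): S=152.3520. Δ = (V_up−V_dn)/(S_up−S_dn) = (175.2048−0.0000)/(175.2048−137.1168) = 4.6000. V = [p*·175.2048 + (1−p*)·0.0000]/1.11 = 132.5874. B = V − Δ·S = -568.2318.
(3,3): S=194.6720. Δ = (V_up−V_dn)/(S_up−S_dn) = (223.8728−175.2048)/(223.8728−175.2048) = 1.0000. V = [p*·223.8728 + (1−p*)·175.2048]/1.11 = 194.6720. B = V − Δ·S = 0.0000.
(2,0): S=103.6800. Δ = (V_up−V_dn)/(S_up−S_dn) = (0.0000−0.0000)/(119.2320−93.3120) = 0.0000. V = [p*·0.0000 + (1−p*)·0.0000]/1.11 = 0.0000. B = V − Δ·S = 0.0000.
(2,1): S=132.4800. Δ = (V_up−V_dn)/(S_up−S_dn) = (132.5874−0.0000)/(152.3520−119.2320) = 4.0032. V = [p*·132.5874 + (1−p*)·0.0000]/1.11 = 100.3364. B = V − Δ·S = -430.0132.
(2,2): S=169.2800. Δ = (V_up−V_dn)/(S_up−S_dn) = (194.6720−132.5874)/(194.6720−152.3520) = 1.4670. V = [p*·194.6720 + (1−p*)·132.5874]/1.11 = 166.4311. B = V − Δ·S = -81.9073.
(1,0): S=115.2000. Δ = (V_up−V_dn)/(S_up−S_dn) = (100.3364−0.0000)/(132.4800−103.6800) = 3.4839. V = [p*·100.3364 + (1−p*)·0.0000]/1.11 = 75.9303. B = V − Δ·S = -325.4154.
(1,1): S=147.2000. Δ = (V_up−V_dn)/(S_up−S_dn) = (166.4311−100.3364)/(169.2800−132.4800) = 1.7960. V = [p*·166.4311 + (1−p*)·100.3364]/1.11 = 140.4107. B = V − Δ·S = -123.9678.
(0,0): S=128.0000. Δ = (V_up−V_dn)/(S_up−S_dn) = (140.4107−75.9303)/(147.2000−115.2000) = 2.0150. V = [p*·140.4107 + (1−p*)·75.9303]/1.11 = 117.2017. B = V − Δ·S = -140.7202.
Each (Δ,B) replicates both successor values, so the strategy is self-financing and V0 is arbitrage-free.

(0,0): Delta=2.0150 Bond=-140.7202
(1,0): Delta=3.4839 Bond=-325.4154
(1,1): Delta=1.7960 Bond=-123.9678
(2,0): Delta=0.0000 Bond=0.0000
(2,1): Delta=4.0032 Bond=-430.0132
(2,2): Delta=1.4670 Bond=-81.9073
(3,0): Delta=0.0000 Bond=0.0000
(3,1): Delta=0.0000 Bond=0.0000
(3,2): Delta=4.6000 Bond=-568.2318
(3,3): Delta=1.0000 Bond=0.0000
V0=117.2017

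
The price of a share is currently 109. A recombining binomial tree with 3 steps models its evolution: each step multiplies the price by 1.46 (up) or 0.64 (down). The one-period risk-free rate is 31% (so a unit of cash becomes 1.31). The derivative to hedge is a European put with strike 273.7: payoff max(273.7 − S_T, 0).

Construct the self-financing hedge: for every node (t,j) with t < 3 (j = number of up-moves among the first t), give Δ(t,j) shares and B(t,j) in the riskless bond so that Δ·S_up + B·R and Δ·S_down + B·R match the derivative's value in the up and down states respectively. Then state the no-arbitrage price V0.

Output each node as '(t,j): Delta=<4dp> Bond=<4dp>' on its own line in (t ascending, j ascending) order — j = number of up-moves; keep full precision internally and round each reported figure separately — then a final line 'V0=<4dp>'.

No-arbitrage ⇒ martingale measure with p* = (R−d)/(u−d) = 0.8171.
Terminal values V(3,·): V(3,0)=245.1263, V(3,1)=208.5163, V(3,2)=124.9996, V(3,3)=0.0000
Node (2,0) S=44.6464: V=(p*·208.5163+(1−p*)·245.1263)/1.31=164.2849; Δ=(208.5163−245.1263)/(65.1837−28.5737)=-1.0000; B=V−Δ·S=208.9313
Node (2,1) S=101.8496: V=(p*·124.9996+(1−p*)·208.5163)/1.31=107.0817; Δ=(124.9996−208.5163)/(148.7004−65.1837)=-1.0000; B=V−Δ·S=208.9313
Node (2,2) S=232.3444: V=(p*·0.0000+(1−p*)·124.9996)/1.31=17.4548; Δ=(0.0000−124.9996)/(339.2228−148.7004)=-0.6561; B=V−Δ·S=169.8933
Node (1,0) S=69.7600: V=(p*·107.0817+(1−p*)·164.2849)/1.31=89.7295; Δ=(107.0817−164.2849)/(101.8496−44.6464)=-1.0000; B=V−Δ·S=159.4895
Node (1,1) S=159.1400: V=(p*·17.4548+(1−p*)·107.0817)/1.31=25.8397; Δ=(17.4548−107.0817)/(232.3444−101.8496)=-0.6868; B=V−Δ·S=135.1408
Node (0,0) S=109.0000: V=(p*·25.8397+(1−p*)·89.7295)/1.31=28.6464; Δ=(25.8397−89.7295)/(159.1400−69.7600)=-0.7148; B=V−Δ·S=106.5609
Check: Δ(0,0)·S0 + B(0,0) = 28.6464 = V0.

(0,0): Delta=-0.7148 Bond=106.5609
(1,0): Delta=-1.0000 Bond=159.4895
(1,1): Delta=-0.6868 Bond=135.1408
(2,0): Delta=-1.0000 Bond=208.9313
(2,1): Delta=-1.0000 Bond=208.9313
(2,2): Delta=-0.6561 Bond=169.8933
V0=28.6464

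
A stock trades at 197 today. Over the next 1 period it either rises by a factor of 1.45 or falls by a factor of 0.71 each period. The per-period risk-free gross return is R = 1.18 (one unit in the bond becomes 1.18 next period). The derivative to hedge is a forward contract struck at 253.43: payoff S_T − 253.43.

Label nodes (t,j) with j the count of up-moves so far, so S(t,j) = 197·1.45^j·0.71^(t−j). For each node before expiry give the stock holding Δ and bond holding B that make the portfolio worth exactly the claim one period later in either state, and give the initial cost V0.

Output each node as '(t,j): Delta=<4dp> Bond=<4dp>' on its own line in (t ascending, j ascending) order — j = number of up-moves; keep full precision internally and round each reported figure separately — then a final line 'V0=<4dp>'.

Risk-neutral probability p* = (R−d)/(u−d) = (1.18−0.71)/(1.45−0.71) = 0.6351.
Terminal values V(1,·): V(1,0)=-113.5600, V(1,1)=32.2200
(0,0): S=197.0000. Δ = (V_up−V_dn)/(S_up−S_dn) = (32.2200−-113.5600)/(285.6500−139.8700) = 1.0000. V = [p*·32.2200 + (1−p*)·-113.5600]/1.18 = -17.7712. B = V − Δ·S = -214.7712.
The time-0 hedge costs -17.7712, which is the no-arbitrage price.

(0,0): Delta=1.0000 Bond=-214.7712
V0=-17.7712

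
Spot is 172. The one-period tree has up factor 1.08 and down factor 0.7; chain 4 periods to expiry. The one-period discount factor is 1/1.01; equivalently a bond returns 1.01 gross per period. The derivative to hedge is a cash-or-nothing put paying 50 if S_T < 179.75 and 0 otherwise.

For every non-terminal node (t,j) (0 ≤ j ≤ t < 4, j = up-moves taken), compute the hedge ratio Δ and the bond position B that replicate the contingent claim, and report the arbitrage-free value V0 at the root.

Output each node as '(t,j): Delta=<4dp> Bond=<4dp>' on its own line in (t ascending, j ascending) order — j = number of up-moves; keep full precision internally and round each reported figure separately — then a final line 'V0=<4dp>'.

(0,0): Delta=-0.4031 Bond=96.1034
(1,0): Delta=0.0000 Bond=48.5295
(1,1): Delta=-0.4621 Bond=108.0240
(2,0): Delta=0.0000 Bond=49.0148
(2,1): Delta=0.0000 Bond=49.0148
(2,2): Delta=-0.5297 Bond=122.6728
(3,0): Delta=0.0000 Bond=49.5050
(3,1): Delta=0.0000 Bond=49.5050
(3,2): Delta=0.0000 Bond=49.5050
(3,3): Delta=-0.6073 Bond=140.6983
V0=26.7678

The replicating-portfolio and risk-neutral prices coincide; use p* = (1.01−0.7)/(1.08−0.7) = 0.8158 for the latter.
At expiry t=4: V(4,0)=50.0000, V(4,1)=50.0000, V(4,2)=50.0000, V(4,3)=50.0000, V(4,4)=0.0000
Node (3,0) S=58.9960: V=(p*·50.0000+(1−p*)·50.0000)/1.01=49.5050; Δ=(50.0000−50.0000)/(63.7157−41.2972)=0.0000; B=V−Δ·S=49.5050
Node (3,1) S=91.0224: V=(p*·50.0000+(1−p*)·50.0000)/1.01=49.5050; Δ=(50.0000−50.0000)/(98.3042−63.7157)=0.0000; B=V−Δ·S=49.5050
Node (3,2) S=140.4346: V=(p*·50.0000+(1−p*)·50.0000)/1.01=49.5050; Δ=(50.0000−50.0000)/(151.6693−98.3042)=0.0000; B=V−Δ·S=49.5050
Node (3,3) S=216.6705: V=(p*·0.0000+(1−p*)·50.0000)/1.01=9.1193; Δ=(0.0000−50.0000)/(234.0041−151.6693)=-0.6073; B=V−Δ·S=140.6983
Node (2,0) S=84.2800: V=(p*·49.5050+(1−p*)·49.5050)/1.01=49.0148; Δ=(49.5050−49.5050)/(91.0224−58.9960)=0.0000; B=V−Δ·S=49.0148
Node (2,1) S=130.0320: V=(p*·49.5050+(1−p*)·49.5050)/1.01=49.0148; Δ=(49.5050−49.5050)/(140.4346−91.0224)=0.0000; B=V−Δ·S=49.0148
Node (2,2) S=200.6208: V=(p*·9.1193+(1−p*)·49.5050)/1.01=16.3948; Δ=(9.1193−49.5050)/(216.6705−140.4346)=-0.5297; B=V−Δ·S=122.6728
Node (1,0) S=120.4000: V=(p*·49.0148+(1−p*)·49.0148)/1.01=48.5295; Δ=(49.0148−49.0148)/(130.0320−84.2800)=0.0000; B=V−Δ·S=48.5295
Node (1,1) S=185.7600: V=(p*·16.3948+(1−p*)·49.0148)/1.01=22.1820; Δ=(16.3948−49.0148)/(200.6208−130.0320)=-0.4621; B=V−Δ·S=108.0240
Node (0,0) S=172.0000: V=(p*·22.1820+(1−p*)·48.5295)/1.01=26.7678; Δ=(22.1820−48.5295)/(185.7600−120.4000)=-0.4031; B=V−Δ·S=96.1034
The time-0 hedge costs 26.7678, which is the no-arbitrage price.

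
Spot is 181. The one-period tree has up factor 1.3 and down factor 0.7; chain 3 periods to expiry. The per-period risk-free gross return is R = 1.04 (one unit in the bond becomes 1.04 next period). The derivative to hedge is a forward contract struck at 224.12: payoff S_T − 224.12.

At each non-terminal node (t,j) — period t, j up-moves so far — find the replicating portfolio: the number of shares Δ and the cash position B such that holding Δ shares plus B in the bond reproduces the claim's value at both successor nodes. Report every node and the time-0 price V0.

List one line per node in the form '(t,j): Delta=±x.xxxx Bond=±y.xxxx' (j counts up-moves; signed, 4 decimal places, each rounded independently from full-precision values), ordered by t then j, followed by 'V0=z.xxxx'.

(0,0): Delta=1.0000 Bond=-199.2419
(1,0): Delta=1.0000 Bond=-207.2115
(1,1): Delta=1.0000 Bond=-207.2115
(2,0): Delta=1.0000 Bond=-215.5000
(2,1): Delta=1.0000 Bond=-215.5000
(2,2): Delta=1.0000 Bond=-215.5000
V0=-18.2419

Risk-neutral probability p* = (R−d)/(u−d) = (1.04−0.7)/(1.3−0.7) = 0.5667.
Terminal values V(3,·): V(3,0)=-162.0370, V(3,1)=-108.8230, V(3,2)=-9.9970, V(3,3)=173.5370
Node (2,0) S=88.6900: V=(p*·-108.8230+(1−p*)·-162.0370)/1.04=-126.8100; Δ=(-108.8230−-162.0370)/(115.2970−62.0830)=1.0000; B=V−Δ·S=-215.5000
Node (2,1) S=164.7100: V=(p*·-9.9970+(1−p*)·-108.8230)/1.04=-50.7900; Δ=(-9.9970−-108.8230)/(214.1230−115.2970)=1.0000; B=V−Δ·S=-215.5000
Node (2,2) S=305.8900: V=(p*·173.5370+(1−p*)·-9.9970)/1.04=90.3900; Δ=(173.5370−-9.9970)/(397.6570−214.1230)=1.0000; B=V−Δ·S=-215.5000
Node (1,0) S=126.7000: V=(p*·-50.7900+(1−p*)·-126.8100)/1.04=-80.5115; Δ=(-50.7900−-126.8100)/(164.7100−88.6900)=1.0000; B=V−Δ·S=-207.2115
Node (1,1) S=235.3000: V=(p*·90.3900+(1−p*)·-50.7900)/1.04=28.0885; Δ=(90.3900−-50.7900)/(305.8900−164.7100)=1.0000; B=V−Δ·S=-207.2115
Node (0,0) S=181.0000: V=(p*·28.0885+(1−p*)·-80.5115)/1.04=-18.2419; Δ=(28.0885−-80.5115)/(235.3000−126.7000)=1.0000; B=V−Δ·S=-199.2419
Root portfolio cost Δ·181+B reproduces V0=-18.2419.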